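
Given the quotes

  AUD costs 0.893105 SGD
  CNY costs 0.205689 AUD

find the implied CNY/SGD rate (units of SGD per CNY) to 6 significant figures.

CNY/SGD = 0.183702

1 CNY × 0.205689 = 0.205689 AUD
0.205689 AUD × 0.893105 = 0.183702 SGD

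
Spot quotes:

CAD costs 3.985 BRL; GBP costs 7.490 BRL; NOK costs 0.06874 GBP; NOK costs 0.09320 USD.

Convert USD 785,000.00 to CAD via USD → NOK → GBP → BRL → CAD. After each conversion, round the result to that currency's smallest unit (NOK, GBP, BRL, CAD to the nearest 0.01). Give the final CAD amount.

USD 785,000.00 ÷ 0.09320 = NOK 8,422,746.78
NOK 8,422,746.78 × 0.06874 = GBP 578,979.61
GBP 578,979.61 × 7.490 = BRL 4,336,557.28
BRL 4,336,557.28 ÷ 3.985 = CAD 1,088,220.15

CAD 1,088,220.15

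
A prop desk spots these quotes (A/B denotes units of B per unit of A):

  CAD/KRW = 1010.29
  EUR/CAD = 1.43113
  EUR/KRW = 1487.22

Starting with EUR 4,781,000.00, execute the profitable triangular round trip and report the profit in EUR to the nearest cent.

Profit: EUR 136,776.88

Profitable loop is EUR → KRW → CAD → EUR:
EUR 4,781,000.00 × 1487.22 = KRW 7,110,398,820
KRW 7,110,398,820 ÷ 1010.29 = CAD 7,037,978.03
CAD 7,037,978.03 ÷ 1.43113 = EUR 4,917,776.88
Profit = EUR 4,917,776.88 − EUR 4,781,000.00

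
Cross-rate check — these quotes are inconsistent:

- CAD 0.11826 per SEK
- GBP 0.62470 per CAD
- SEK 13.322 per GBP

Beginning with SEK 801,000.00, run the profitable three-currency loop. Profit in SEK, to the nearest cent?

Profitable loop is SEK → GBP → CAD → SEK:
SEK 801,000.00 ÷ 13.322 = GBP 60,126.11
GBP 60,126.11 ÷ 0.62470 = CAD 96,247.97
CAD 96,247.97 ÷ 0.11826 = SEK 813,867.50
Profit = SEK 813,867.50 − SEK 801,000.00

Profit: SEK 12,867.50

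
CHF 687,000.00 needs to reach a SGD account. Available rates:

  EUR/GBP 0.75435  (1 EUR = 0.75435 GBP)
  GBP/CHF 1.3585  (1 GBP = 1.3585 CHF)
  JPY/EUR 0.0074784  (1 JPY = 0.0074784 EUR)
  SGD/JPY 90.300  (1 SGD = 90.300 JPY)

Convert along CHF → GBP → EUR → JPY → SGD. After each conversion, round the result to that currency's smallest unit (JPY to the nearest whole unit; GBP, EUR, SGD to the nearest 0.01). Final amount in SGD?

CHF 687,000.00 ÷ 1.3585 = GBP 505,704.82
GBP 505,704.82 ÷ 0.75435 = EUR 670,384.86
EUR 670,384.86 ÷ 0.0074784 = JPY 89,642,819
JPY 89,642,819 ÷ 90.300 = SGD 992,722.25

SGD 992,722.25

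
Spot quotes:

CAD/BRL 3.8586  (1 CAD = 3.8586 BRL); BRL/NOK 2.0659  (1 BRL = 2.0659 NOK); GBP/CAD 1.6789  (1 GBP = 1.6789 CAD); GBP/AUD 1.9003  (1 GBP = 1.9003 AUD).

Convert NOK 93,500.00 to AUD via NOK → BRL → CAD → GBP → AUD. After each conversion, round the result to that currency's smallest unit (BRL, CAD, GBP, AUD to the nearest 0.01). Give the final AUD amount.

NOK 93,500.00 ÷ 2.0659 = BRL 45,258.73
BRL 45,258.73 ÷ 3.8586 = CAD 11,729.31
CAD 11,729.31 ÷ 1.6789 = GBP 6,986.31
GBP 6,986.31 × 1.9003 = AUD 13,276.08

AUD 13,276.08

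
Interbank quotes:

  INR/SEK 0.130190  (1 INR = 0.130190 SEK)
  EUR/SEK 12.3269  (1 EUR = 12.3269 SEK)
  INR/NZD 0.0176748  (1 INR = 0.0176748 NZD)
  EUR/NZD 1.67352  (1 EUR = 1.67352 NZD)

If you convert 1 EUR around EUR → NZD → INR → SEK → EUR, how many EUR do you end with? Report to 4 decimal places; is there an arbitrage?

1.0000 (no arbitrage)

Around EUR → NZD → INR → SEK → EUR: 1 × 1.67352 ÷ 0.0176748 × 0.130190 ÷ 12.3269 = 1.000000
Product ≈ 1 (deviation 0.000%, within rounding noise).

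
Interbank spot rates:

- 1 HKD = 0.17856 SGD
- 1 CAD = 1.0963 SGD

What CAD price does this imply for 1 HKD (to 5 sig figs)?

1 HKD × 0.17856 = 0.17856 SGD
0.17856 SGD ÷ 1.0963 = 0.162875 CAD

HKD/CAD = 0.16288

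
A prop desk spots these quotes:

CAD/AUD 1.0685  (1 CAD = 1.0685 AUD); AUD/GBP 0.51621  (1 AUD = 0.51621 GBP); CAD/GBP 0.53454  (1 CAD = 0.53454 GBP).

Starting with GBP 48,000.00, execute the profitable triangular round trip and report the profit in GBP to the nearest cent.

Profitable loop is GBP → CAD → AUD → GBP:
GBP 48,000.00 ÷ 0.53454 = CAD 89,796.83
CAD 89,796.83 × 1.0685 = AUD 95,947.92
AUD 95,947.92 × 0.51621 = GBP 49,529.27
Profit = GBP 49,529.27 − GBP 48,000.00

Profit: GBP 1,529.27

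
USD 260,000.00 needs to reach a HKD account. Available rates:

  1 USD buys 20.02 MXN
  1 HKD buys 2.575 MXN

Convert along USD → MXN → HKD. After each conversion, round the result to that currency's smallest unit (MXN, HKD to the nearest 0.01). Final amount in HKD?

HKD 2,021,436.89

USD 260,000.00 × 20.02 = MXN 5,205,200.00
MXN 5,205,200.00 ÷ 2.575 = HKD 2,021,436.89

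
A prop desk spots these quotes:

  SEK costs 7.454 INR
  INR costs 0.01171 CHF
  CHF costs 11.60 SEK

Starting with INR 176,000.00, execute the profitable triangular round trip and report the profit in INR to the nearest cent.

Profit: INR 2,203.79

Profitable loop is INR → CHF → SEK → INR:
INR 176,000.00 × 0.01171 = CHF 2,060.96
CHF 2,060.96 × 11.60 = SEK 23,907.14
SEK 23,907.14 × 7.454 = INR 178,203.79
Profit = INR 178,203.79 − INR 176,000.00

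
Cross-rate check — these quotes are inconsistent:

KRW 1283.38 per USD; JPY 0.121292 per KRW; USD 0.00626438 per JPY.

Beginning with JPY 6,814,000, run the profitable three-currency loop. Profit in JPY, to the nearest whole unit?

Profitable loop is JPY → KRW → USD → JPY:
JPY 6,814,000 ÷ 0.121292 = KRW 56,178,478
KRW 56,178,478 ÷ 1283.38 = USD 43,773.85
USD 43,773.85 ÷ 0.00626438 = JPY 6,987,738
Profit = JPY 6,987,738 − JPY 6,814,000

Profit: JPY 173,738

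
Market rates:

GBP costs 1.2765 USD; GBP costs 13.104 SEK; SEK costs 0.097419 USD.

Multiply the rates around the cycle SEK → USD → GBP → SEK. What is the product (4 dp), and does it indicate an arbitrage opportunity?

1.0001 (no arbitrage)

Around SEK → USD → GBP → SEK: 1 × 0.097419 ÷ 1.2765 × 13.104 = 1.000062
Product ≈ 1 (deviation 0.006%, within rounding noise).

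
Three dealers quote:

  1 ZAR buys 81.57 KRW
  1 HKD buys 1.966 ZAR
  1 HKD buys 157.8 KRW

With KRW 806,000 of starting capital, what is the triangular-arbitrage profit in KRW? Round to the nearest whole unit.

Profitable loop is KRW → HKD → ZAR → KRW:
KRW 806,000 ÷ 157.8 = HKD 5,107.73
HKD 5,107.73 × 1.966 = ZAR 10,041.80
ZAR 10,041.80 × 81.57 = KRW 819,110
Profit = KRW 819,110 − KRW 806,000

Profit: KRW 13,110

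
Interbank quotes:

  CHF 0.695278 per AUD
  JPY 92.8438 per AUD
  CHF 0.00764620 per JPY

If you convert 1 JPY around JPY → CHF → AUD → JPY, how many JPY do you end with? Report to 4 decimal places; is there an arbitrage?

1.0210 (arbitrage exists)

Around JPY → CHF → AUD → JPY: 1 × 0.00764620 ÷ 0.695278 × 92.8438 = 1.021034
Product > 1; profitable direction is JPY → CHF → AUD → JPY.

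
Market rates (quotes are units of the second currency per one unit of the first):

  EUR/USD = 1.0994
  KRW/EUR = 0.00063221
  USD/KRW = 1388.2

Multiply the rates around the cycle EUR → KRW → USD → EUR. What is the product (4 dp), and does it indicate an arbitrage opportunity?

Around EUR → KRW → USD → EUR: 1 ÷ 0.00063221 ÷ 1388.2 ÷ 1.0994 = 1.036408
Product > 1; profitable direction is EUR → KRW → USD → EUR.

1.0364 (arbitrage exists)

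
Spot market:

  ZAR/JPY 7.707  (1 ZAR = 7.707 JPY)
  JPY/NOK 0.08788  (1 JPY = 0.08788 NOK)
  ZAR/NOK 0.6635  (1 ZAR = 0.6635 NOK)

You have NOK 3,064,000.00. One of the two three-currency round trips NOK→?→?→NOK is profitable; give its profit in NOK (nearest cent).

Profit: NOK 63,686.68

Profitable loop is NOK → ZAR → JPY → NOK:
NOK 3,064,000.00 ÷ 0.6635 = ZAR 4,617,935.19
ZAR 4,617,935.19 × 7.707 = JPY 35,590,427
JPY 35,590,427 × 0.08788 = NOK 3,127,686.68
Profit = NOK 3,127,686.68 − NOK 3,064,000.00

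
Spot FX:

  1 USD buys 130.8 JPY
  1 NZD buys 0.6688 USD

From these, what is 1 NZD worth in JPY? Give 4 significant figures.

1 NZD × 0.6688 = 0.6688 USD
0.6688 USD × 130.8 = 87.479 JPY

NZD/JPY = 87.48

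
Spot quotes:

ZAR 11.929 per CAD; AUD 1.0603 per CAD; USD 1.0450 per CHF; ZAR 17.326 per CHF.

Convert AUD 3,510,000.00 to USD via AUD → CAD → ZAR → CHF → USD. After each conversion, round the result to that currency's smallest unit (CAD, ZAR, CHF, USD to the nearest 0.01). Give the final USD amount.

USD 2,381,773.03

AUD 3,510,000.00 ÷ 1.0603 = CAD 3,310,383.85
CAD 3,310,383.85 × 11.929 = ZAR 39,489,568.95
ZAR 39,489,568.95 ÷ 17.326 = CHF 2,279,208.64
CHF 2,279,208.64 × 1.0450 = USD 2,381,773.03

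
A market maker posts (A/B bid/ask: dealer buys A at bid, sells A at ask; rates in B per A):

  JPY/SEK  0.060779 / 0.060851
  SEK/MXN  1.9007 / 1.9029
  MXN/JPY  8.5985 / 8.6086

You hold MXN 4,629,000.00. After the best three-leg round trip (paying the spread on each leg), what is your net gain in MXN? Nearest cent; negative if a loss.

Net profit: MXN 14,772.83

Best loop MXN → SEK → JPY → MXN:
MXN 4,629,000.00 ÷ 1.9029 (buy SEK at ask) = SEK 2,432,602.87
SEK 2,432,602.87 ÷ 0.060851 (buy JPY at ask) = JPY 39,976,383
JPY 39,976,383 ÷ 8.6086 (buy MXN at ask) = MXN 4,643,772.83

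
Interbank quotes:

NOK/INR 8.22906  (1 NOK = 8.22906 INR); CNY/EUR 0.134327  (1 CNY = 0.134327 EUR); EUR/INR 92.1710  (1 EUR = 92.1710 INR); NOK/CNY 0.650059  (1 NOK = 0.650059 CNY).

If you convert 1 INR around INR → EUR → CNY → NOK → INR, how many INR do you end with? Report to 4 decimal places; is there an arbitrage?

Around INR → EUR → CNY → NOK → INR: 1 ÷ 92.1710 ÷ 0.134327 ÷ 0.650059 × 8.22906 = 1.022445
Product > 1; profitable direction is INR → EUR → CNY → NOK → INR.

1.0224 (arbitrage exists)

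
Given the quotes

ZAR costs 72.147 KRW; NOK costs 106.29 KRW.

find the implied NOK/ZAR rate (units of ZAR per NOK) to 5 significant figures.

1 NOK × 106.29 = 106.29 KRW
106.29 KRW ÷ 72.147 = 1.47324 ZAR

NOK/ZAR = 1.4732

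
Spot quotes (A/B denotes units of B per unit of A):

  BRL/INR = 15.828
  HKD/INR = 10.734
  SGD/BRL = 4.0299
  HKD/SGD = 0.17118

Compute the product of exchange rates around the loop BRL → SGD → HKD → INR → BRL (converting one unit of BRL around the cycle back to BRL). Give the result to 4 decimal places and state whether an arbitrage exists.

0.9831 (arbitrage exists)

Around BRL → SGD → HKD → INR → BRL: 1 ÷ 4.0299 ÷ 0.17118 × 10.734 ÷ 15.828 = 0.983079
Product < 1; profitable direction is BRL → INR → HKD → SGD → BRL.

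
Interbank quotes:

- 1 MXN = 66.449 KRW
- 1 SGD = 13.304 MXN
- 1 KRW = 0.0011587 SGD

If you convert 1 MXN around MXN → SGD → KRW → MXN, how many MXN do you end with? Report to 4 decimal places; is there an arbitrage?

Around MXN → SGD → KRW → MXN: 1 ÷ 13.304 ÷ 0.0011587 ÷ 66.449 = 0.976244
Product < 1; profitable direction is MXN → KRW → SGD → MXN.

0.9762 (arbitrage exists)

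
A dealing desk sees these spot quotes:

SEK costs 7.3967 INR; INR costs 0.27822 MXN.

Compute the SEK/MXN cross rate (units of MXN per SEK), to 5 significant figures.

1 SEK × 7.3967 = 7.3967 INR
7.3967 INR × 0.27822 = 2.05791 MXN

SEK/MXN = 2.0579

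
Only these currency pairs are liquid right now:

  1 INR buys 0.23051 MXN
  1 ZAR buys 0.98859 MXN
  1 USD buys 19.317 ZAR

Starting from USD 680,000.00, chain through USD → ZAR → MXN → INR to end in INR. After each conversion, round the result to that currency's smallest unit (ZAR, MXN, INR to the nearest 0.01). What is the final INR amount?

USD 680,000.00 × 19.317 = ZAR 13,135,560.00
ZAR 13,135,560.00 × 0.98859 = MXN 12,985,683.26
MXN 12,985,683.26 ÷ 0.23051 = INR 56,334,576.63

INR 56,334,576.63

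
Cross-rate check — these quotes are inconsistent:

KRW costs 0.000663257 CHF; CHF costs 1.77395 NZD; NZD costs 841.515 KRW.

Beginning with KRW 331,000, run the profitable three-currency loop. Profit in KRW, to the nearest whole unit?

Profitable loop is KRW → NZD → CHF → KRW:
KRW 331,000 ÷ 841.515 = NZD 393.34
NZD 393.34 ÷ 1.77395 = CHF 221.73
CHF 221.73 ÷ 0.000663257 = KRW 334,305
Profit = KRW 334,305 − KRW 331,000

Profit: KRW 3,305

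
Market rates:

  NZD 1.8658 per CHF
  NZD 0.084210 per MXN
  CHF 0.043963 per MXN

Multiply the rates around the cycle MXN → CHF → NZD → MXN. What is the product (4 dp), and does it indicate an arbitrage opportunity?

Around MXN → CHF → NZD → MXN: 1 × 0.043963 × 1.8658 ÷ 0.084210 = 0.974067
Product < 1; profitable direction is MXN → NZD → CHF → MXN.

0.9741 (arbitrage exists)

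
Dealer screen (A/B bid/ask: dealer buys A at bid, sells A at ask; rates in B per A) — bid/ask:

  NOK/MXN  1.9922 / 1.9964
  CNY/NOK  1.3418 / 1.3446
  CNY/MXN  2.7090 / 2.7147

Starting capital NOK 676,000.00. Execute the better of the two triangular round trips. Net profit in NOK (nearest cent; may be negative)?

Net profit: NOK 6,205.21

Best loop NOK → CNY → MXN → NOK:
NOK 676,000.00 ÷ 1.3446 (buy CNY at ask) = CNY 502,751.75
CNY 502,751.75 × 2.7090 (sell CNY at bid) = MXN 1,361,954.48
MXN 1,361,954.48 ÷ 1.9964 (buy NOK at ask) = NOK 682,205.21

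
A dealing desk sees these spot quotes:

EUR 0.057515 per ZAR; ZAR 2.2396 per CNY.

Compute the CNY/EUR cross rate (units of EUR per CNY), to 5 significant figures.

1 CNY × 2.2396 = 2.2396 ZAR
2.2396 ZAR × 0.057515 = 0.128811 EUR

CNY/EUR = 0.12881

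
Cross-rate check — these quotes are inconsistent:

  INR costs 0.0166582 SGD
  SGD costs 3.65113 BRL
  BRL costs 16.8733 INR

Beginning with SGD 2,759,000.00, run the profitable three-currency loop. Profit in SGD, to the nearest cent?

Profitable loop is SGD → BRL → INR → SGD:
SGD 2,759,000.00 × 3.65113 = BRL 10,073,467.67
BRL 10,073,467.67 × 16.8733 = INR 169,972,642.04
INR 169,972,642.04 × 0.0166582 = SGD 2,831,438.27
Profit = SGD 2,831,438.27 − SGD 2,759,000.00

Profit: SGD 72,438.27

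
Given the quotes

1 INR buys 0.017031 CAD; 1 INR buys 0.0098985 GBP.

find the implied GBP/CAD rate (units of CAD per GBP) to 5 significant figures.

GBP/CAD = 1.7206

1 GBP ÷ 0.0098985 = 101.025 INR
101.025 INR × 0.017031 = 1.72056 CAD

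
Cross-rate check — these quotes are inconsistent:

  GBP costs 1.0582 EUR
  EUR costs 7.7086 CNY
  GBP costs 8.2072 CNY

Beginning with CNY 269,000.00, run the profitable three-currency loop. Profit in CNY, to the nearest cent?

Profit: CNY 1,647.51

Profitable loop is CNY → EUR → GBP → CNY:
CNY 269,000.00 ÷ 7.7086 = EUR 34,896.09
EUR 34,896.09 ÷ 1.0582 = GBP 32,976.84
GBP 32,976.84 × 8.2072 = CNY 270,647.51
Profit = CNY 270,647.51 − CNY 269,000.00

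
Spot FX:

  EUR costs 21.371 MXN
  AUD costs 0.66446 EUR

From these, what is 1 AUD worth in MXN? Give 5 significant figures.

1 AUD × 0.66446 = 0.66446 EUR
0.66446 EUR × 21.371 = 14.2002 MXN

AUD/MXN = 14.200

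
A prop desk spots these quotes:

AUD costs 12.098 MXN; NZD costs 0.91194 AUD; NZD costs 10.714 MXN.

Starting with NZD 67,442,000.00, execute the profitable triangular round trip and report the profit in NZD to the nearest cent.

Profitable loop is NZD → AUD → MXN → NZD:
NZD 67,442,000.00 × 0.91194 = AUD 61,503,057.48
AUD 61,503,057.48 × 12.098 = MXN 744,063,989.39
MXN 744,063,989.39 ÷ 10.714 = NZD 69,447,824.29
Profit = NZD 69,447,824.29 − NZD 67,442,000.00

Profit: NZD 2,005,824.29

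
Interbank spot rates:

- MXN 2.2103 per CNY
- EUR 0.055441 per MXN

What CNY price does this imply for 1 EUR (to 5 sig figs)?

EUR/CNY = 8.1605

1 EUR ÷ 0.055441 = 18.0372 MXN
18.0372 MXN ÷ 2.2103 = 8.16052 CNY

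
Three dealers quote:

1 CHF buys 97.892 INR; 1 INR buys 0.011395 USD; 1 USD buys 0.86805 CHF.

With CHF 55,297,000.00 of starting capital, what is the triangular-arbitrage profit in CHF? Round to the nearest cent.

Profit: CHF 1,810,782.65

Profitable loop is CHF → USD → INR → CHF:
CHF 55,297,000.00 ÷ 0.86805 = USD 63,702,551.70
USD 63,702,551.70 ÷ 0.011395 = INR 5,590,395,058.91
INR 5,590,395,058.91 ÷ 97.892 = CHF 57,107,782.65
Profit = CHF 57,107,782.65 − CHF 55,297,000.00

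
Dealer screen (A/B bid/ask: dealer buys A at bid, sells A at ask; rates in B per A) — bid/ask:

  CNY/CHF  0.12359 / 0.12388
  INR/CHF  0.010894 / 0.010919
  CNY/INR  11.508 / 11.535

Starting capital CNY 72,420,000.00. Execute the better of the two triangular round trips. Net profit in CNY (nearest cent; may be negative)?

Best loop CNY → INR → CHF → CNY:
CNY 72,420,000.00 × 11.508 (sell CNY at bid) = INR 833,409,360.00
INR 833,409,360.00 × 0.010894 (sell INR at bid) = CHF 9,079,161.57
CHF 9,079,161.57 ÷ 0.12388 (buy CNY at ask) = CNY 73,289,970.68

Net profit: CNY 869,970.68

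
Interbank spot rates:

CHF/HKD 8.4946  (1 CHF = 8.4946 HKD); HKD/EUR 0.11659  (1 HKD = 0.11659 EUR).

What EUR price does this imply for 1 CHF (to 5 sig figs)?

CHF/EUR = 0.99039

1 CHF × 8.4946 = 8.4946 HKD
8.4946 HKD × 0.11659 = 0.990385 EUR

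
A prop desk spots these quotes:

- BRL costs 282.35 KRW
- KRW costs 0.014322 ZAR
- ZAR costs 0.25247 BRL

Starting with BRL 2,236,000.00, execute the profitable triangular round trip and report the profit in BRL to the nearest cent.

Profit: BRL 46,827.21

Profitable loop is BRL → KRW → ZAR → BRL:
BRL 2,236,000.00 × 282.35 = KRW 631,334,600
KRW 631,334,600 × 0.014322 = ZAR 9,041,974.14
ZAR 9,041,974.14 × 0.25247 = BRL 2,282,827.21
Profit = BRL 2,282,827.21 − BRL 2,236,000.00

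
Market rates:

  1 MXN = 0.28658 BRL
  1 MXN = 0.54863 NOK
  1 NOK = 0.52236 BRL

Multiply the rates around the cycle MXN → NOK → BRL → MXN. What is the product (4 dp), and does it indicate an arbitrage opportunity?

Around MXN → NOK → BRL → MXN: 1 × 0.54863 × 0.52236 ÷ 0.28658 = 1.000008
Product ≈ 1 (deviation 0.001%, within rounding noise).

1.0000 (no arbitrage)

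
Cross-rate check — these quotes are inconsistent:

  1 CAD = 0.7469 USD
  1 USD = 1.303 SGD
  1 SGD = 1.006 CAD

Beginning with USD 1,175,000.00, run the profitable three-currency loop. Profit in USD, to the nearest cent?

Profit: USD 25,143.04

Profitable loop is USD → CAD → SGD → USD:
USD 1,175,000.00 ÷ 0.7469 = CAD 1,573,169.10
CAD 1,573,169.10 ÷ 1.006 = SGD 1,563,786.38
SGD 1,563,786.38 ÷ 1.303 = USD 1,200,143.04
Profit = USD 1,200,143.04 − USD 1,175,000.00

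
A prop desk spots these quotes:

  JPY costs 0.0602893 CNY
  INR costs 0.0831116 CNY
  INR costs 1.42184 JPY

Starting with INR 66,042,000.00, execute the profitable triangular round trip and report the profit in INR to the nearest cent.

Profitable loop is INR → JPY → CNY → INR:
INR 66,042,000.00 × 1.42184 = JPY 93,901,157
JPY 93,901,157 × 0.0602893 = CNY 5,661,235.04
CNY 5,661,235.04 ÷ 0.0831116 = INR 68,116,063.72
Profit = INR 68,116,063.72 − INR 66,042,000.00

Profit: INR 2,074,063.72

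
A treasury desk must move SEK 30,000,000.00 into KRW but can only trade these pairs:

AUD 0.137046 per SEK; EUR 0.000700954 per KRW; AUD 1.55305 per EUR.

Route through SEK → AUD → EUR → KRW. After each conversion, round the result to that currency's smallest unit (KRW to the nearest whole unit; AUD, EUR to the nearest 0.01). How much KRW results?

KRW 3,776,701,510

SEK 30,000,000.00 × 0.137046 = AUD 4,111,380.00
AUD 4,111,380.00 ÷ 1.55305 = EUR 2,647,294.03
EUR 2,647,294.03 ÷ 0.000700954 = KRW 3,776,701,510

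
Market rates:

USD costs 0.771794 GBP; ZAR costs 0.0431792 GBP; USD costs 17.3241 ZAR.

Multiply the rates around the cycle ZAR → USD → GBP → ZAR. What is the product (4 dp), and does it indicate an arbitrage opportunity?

1.0318 (arbitrage exists)

Around ZAR → USD → GBP → ZAR: 1 ÷ 17.3241 × 0.771794 ÷ 0.0431792 = 1.031754
Product > 1; profitable direction is ZAR → USD → GBP → ZAR.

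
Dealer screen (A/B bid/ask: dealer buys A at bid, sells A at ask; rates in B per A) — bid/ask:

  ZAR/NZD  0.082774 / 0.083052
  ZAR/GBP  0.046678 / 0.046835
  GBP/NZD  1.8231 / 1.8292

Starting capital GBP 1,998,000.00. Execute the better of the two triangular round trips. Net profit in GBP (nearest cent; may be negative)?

Best loop GBP → NZD → ZAR → GBP:
GBP 1,998,000.00 × 1.8231 (sell GBP at bid) = NZD 3,642,553.80
NZD 3,642,553.80 ÷ 0.083052 (buy ZAR at ask) = ZAR 43,858,712.61
ZAR 43,858,712.61 × 0.046678 (sell ZAR at bid) = GBP 2,047,236.99

Net profit: GBP 49,236.99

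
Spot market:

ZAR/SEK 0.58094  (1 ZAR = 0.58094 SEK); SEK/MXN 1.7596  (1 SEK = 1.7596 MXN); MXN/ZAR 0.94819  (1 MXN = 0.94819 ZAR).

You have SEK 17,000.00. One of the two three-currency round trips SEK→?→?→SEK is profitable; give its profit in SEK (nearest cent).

Profit: SEK 539.14

Profitable loop is SEK → ZAR → MXN → SEK:
SEK 17,000.00 ÷ 0.58094 = ZAR 29,262.92
ZAR 29,262.92 ÷ 0.94819 = MXN 30,861.87
MXN 30,861.87 ÷ 1.7596 = SEK 17,539.14
Profit = SEK 17,539.14 − SEK 17,000.00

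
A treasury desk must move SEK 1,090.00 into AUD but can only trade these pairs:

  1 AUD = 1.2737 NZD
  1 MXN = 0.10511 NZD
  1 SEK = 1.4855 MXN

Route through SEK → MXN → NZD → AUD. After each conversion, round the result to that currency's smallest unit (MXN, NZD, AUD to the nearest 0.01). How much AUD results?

AUD 133.62

SEK 1,090.00 × 1.4855 = MXN 1,619.19
MXN 1,619.19 × 0.10511 = NZD 170.19
NZD 170.19 ÷ 1.2737 = AUD 133.62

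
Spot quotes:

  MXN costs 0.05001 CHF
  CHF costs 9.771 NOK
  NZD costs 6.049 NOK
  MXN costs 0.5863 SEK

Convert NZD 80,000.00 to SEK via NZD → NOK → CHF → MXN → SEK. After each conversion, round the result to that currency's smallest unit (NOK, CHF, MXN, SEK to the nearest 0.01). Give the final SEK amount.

SEK 580,627.51

NZD 80,000.00 × 6.049 = NOK 483,920.00
NOK 483,920.00 ÷ 9.771 = CHF 49,526.15
CHF 49,526.15 ÷ 0.05001 = MXN 990,324.94
MXN 990,324.94 × 0.5863 = SEK 580,627.51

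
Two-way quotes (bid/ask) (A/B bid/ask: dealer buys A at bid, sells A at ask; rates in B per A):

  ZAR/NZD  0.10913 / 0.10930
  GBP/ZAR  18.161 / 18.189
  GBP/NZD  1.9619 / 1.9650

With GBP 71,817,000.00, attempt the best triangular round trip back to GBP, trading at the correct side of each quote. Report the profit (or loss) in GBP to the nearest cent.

Net profit: GBP 618,025.67

Best loop GBP → ZAR → NZD → GBP:
GBP 71,817,000.00 × 18.161 (sell GBP at bid) = ZAR 1,304,268,537.00
ZAR 1,304,268,537.00 × 0.10913 (sell ZAR at bid) = NZD 142,334,825.44
NZD 142,334,825.44 ÷ 1.9650 (buy GBP at ask) = GBP 72,435,025.67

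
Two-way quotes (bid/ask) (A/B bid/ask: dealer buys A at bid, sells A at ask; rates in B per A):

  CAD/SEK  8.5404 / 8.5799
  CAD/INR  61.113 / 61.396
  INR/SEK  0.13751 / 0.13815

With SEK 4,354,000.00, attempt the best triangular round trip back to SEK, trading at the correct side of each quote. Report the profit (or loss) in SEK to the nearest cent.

Best loop SEK → INR → CAD → SEK:
SEK 4,354,000.00 ÷ 0.13815 (buy INR at ask) = INR 31,516,467.61
INR 31,516,467.61 ÷ 61.396 (buy CAD at ask) = CAD 513,330.96
CAD 513,330.96 × 8.5404 (sell CAD at bid) = SEK 4,384,051.73

Net profit: SEK 30,051.73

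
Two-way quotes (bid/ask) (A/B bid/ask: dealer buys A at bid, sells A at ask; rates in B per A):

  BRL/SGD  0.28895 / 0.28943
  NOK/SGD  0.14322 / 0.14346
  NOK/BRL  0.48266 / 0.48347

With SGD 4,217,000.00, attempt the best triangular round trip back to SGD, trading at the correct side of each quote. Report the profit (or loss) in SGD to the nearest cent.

Best loop SGD → BRL → NOK → SGD:
SGD 4,217,000.00 ÷ 0.28943 (buy BRL at ask) = BRL 14,570,016.93
BRL 14,570,016.93 ÷ 0.48347 (buy NOK at ask) = NOK 30,136,341.30
NOK 30,136,341.30 × 0.14322 (sell NOK at bid) = SGD 4,316,126.80

Net profit: SGD 99,126.80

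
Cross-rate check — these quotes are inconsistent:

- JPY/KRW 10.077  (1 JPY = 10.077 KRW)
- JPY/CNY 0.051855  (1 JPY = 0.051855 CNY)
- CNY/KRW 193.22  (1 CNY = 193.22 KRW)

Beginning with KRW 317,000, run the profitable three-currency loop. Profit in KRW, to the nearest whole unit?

Profit: KRW 1,822

Profitable loop is KRW → CNY → JPY → KRW:
KRW 317,000 ÷ 193.22 = CNY 1,640.62
CNY 1,640.62 ÷ 0.051855 = JPY 31,639
JPY 31,639 × 10.077 = KRW 318,822
Profit = KRW 318,822 − KRW 317,000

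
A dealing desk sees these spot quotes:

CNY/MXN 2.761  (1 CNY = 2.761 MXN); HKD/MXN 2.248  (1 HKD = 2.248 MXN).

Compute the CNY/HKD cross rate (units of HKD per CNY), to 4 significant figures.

1 CNY × 2.761 = 2.761 MXN
2.761 MXN ÷ 2.248 = 1.2282 HKD

CNY/HKD = 1.228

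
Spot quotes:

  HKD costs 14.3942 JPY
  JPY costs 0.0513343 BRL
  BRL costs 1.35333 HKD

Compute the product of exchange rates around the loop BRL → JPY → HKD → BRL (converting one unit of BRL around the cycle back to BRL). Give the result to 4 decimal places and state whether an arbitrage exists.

1.0000 (no arbitrage)

Around BRL → JPY → HKD → BRL: 1 ÷ 0.0513343 ÷ 14.3942 ÷ 1.35333 = 1.000003
Product ≈ 1 (deviation 0.000%, within rounding noise).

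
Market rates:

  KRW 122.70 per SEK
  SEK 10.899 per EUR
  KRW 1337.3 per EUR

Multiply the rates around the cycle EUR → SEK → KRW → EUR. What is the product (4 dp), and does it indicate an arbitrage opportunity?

Around EUR → SEK → KRW → EUR: 1 × 10.899 × 122.70 ÷ 1337.3 = 1.000005
Product ≈ 1 (deviation 0.001%, within rounding noise).

1.0000 (no arbitrage)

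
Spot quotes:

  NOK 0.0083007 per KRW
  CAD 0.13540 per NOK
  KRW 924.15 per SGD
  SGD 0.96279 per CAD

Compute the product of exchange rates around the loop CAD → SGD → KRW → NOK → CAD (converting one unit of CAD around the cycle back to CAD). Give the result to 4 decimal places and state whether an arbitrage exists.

1.0000 (no arbitrage)

Around CAD → SGD → KRW → NOK → CAD: 1 × 0.96279 × 924.15 × 0.0083007 × 0.13540 = 1.000017
Product ≈ 1 (deviation 0.002%, within rounding noise).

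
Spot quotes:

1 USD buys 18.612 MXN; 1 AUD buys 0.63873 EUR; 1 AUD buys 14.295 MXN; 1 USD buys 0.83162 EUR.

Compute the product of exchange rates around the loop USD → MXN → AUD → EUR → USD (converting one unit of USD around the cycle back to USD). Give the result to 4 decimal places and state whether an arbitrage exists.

1.0000 (no arbitrage)

Around USD → MXN → AUD → EUR → USD: 1 × 18.612 ÷ 14.295 × 0.63873 ÷ 0.83162 = 1.000003
Product ≈ 1 (deviation 0.000%, within rounding noise).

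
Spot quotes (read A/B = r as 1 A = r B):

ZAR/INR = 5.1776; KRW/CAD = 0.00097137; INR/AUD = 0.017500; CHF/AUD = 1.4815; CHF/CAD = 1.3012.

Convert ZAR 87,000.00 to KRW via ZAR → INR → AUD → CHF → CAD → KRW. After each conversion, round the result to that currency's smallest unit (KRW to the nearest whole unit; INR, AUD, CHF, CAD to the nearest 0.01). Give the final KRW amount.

ZAR 87,000.00 × 5.1776 = INR 450,451.20
INR 450,451.20 × 0.017500 = AUD 7,882.90
AUD 7,882.90 ÷ 1.4815 = CHF 5,320.89
CHF 5,320.89 × 1.3012 = CAD 6,923.54
CAD 6,923.54 ÷ 0.00097137 = KRW 7,127,603

KRW 7,127,603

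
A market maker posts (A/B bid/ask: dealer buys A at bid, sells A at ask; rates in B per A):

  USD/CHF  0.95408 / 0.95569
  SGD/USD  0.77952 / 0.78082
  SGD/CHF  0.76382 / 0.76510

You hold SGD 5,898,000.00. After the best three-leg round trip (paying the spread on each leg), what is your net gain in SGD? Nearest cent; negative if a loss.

Best loop SGD → CHF → USD → SGD:
SGD 5,898,000.00 × 0.76382 (sell SGD at bid) = CHF 4,505,010.36
CHF 4,505,010.36 ÷ 0.95569 (buy USD at ask) = USD 4,713,882.49
USD 4,713,882.49 ÷ 0.78082 (buy SGD at ask) = SGD 6,037,092.41

Net profit: SGD 139,092.41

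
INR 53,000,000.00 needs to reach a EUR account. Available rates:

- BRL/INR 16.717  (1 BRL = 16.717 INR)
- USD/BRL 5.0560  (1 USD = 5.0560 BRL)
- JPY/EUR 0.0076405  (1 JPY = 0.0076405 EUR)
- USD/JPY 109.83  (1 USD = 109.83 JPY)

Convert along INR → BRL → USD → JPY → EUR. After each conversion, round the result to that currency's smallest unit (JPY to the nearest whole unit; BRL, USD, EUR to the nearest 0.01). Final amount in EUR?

EUR 526,202.89

INR 53,000,000.00 ÷ 16.717 = BRL 3,170,425.32
BRL 3,170,425.32 ÷ 5.0560 = USD 627,061.97
USD 627,061.97 × 109.83 = JPY 68,870,216
JPY 68,870,216 × 0.0076405 = EUR 526,202.89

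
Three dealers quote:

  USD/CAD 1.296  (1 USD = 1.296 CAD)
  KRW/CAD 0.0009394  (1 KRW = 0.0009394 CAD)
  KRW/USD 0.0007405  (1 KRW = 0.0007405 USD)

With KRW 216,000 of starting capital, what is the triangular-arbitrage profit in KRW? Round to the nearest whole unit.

Profit: KRW 4,665

Profitable loop is KRW → USD → CAD → KRW:
KRW 216,000 × 0.0007405 = USD 159.95
USD 159.95 × 1.296 = CAD 207.29
CAD 207.29 ÷ 0.0009394 = KRW 220,665
Profit = KRW 220,665 − KRW 216,000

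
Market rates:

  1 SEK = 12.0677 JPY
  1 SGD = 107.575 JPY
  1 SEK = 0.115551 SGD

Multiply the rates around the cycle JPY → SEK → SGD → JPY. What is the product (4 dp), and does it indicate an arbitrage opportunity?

1.0301 (arbitrage exists)

Around JPY → SEK → SGD → JPY: 1 ÷ 12.0677 × 0.115551 × 107.575 = 1.030055
Product > 1; profitable direction is JPY → SEK → SGD → JPY.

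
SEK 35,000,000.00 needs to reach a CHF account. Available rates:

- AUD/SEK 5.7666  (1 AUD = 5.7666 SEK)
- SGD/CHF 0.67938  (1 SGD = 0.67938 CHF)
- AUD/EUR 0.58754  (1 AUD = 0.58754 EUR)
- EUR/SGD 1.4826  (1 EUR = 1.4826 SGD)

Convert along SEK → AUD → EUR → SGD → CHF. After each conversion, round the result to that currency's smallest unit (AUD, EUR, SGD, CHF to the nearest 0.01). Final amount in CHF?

CHF 3,591,884.89

SEK 35,000,000.00 ÷ 5.7666 = AUD 6,069,434.33
AUD 6,069,434.33 × 0.58754 = EUR 3,566,035.45
EUR 3,566,035.45 × 1.4826 = SGD 5,287,004.16
SGD 5,287,004.16 × 0.67938 = CHF 3,591,884.89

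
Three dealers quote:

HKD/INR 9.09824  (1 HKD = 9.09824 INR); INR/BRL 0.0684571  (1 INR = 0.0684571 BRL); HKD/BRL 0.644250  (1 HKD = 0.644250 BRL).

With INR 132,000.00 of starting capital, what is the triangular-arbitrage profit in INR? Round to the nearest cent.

Profitable loop is INR → HKD → BRL → INR:
INR 132,000.00 ÷ 9.09824 = HKD 14,508.30
HKD 14,508.30 × 0.644250 = BRL 9,346.97
BRL 9,346.97 ÷ 0.0684571 = INR 136,537.67
Profit = INR 136,537.67 − INR 132,000.00

Profit: INR 4,537.67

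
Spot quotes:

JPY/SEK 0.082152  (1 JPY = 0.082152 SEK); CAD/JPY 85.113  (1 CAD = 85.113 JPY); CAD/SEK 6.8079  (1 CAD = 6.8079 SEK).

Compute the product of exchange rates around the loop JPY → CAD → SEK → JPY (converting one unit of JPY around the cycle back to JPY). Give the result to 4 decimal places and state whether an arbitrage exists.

0.9736 (arbitrage exists)

Around JPY → CAD → SEK → JPY: 1 ÷ 85.113 × 6.8079 ÷ 0.082152 = 0.973642
Product < 1; profitable direction is JPY → SEK → CAD → JPY.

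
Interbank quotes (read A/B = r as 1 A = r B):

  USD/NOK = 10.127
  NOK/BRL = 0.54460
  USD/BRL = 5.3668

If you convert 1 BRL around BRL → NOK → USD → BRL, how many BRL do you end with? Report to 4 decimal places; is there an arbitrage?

0.9731 (arbitrage exists)

Around BRL → NOK → USD → BRL: 1 ÷ 0.54460 ÷ 10.127 × 5.3668 = 0.973099
Product < 1; profitable direction is BRL → USD → NOK → BRL.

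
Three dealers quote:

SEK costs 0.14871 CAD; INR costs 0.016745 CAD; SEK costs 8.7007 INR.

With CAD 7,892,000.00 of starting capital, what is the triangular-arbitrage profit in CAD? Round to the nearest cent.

Profitable loop is CAD → INR → SEK → CAD:
CAD 7,892,000.00 ÷ 0.016745 = INR 471,304,867.12
INR 471,304,867.12 ÷ 8.7007 = SEK 54,168,614.84
SEK 54,168,614.84 × 0.14871 = CAD 8,055,414.71
Profit = CAD 8,055,414.71 − CAD 7,892,000.00

Profit: CAD 163,414.71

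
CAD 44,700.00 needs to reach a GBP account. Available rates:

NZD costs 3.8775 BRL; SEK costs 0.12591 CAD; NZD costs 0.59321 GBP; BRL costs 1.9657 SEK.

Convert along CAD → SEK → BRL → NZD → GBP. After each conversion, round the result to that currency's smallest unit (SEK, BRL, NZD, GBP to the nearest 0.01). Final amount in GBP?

GBP 27,630.37

CAD 44,700.00 ÷ 0.12591 = SEK 355,015.49
SEK 355,015.49 ÷ 1.9657 = BRL 180,605.12
BRL 180,605.12 ÷ 3.8775 = NZD 46,577.72
NZD 46,577.72 × 0.59321 = GBP 27,630.37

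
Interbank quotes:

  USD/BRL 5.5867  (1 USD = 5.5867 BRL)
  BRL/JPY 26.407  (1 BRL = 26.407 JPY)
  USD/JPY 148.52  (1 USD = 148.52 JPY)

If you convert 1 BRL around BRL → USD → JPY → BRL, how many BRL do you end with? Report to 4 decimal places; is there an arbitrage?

1.0067 (arbitrage exists)

Around BRL → USD → JPY → BRL: 1 ÷ 5.5867 × 148.52 ÷ 26.407 = 1.006724
Product > 1; profitable direction is BRL → USD → JPY → BRL.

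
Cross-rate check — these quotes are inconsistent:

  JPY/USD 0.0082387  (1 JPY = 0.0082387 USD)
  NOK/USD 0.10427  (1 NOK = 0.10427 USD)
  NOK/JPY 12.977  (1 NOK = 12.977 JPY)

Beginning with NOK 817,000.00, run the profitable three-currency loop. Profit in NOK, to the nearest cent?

Profit: NOK 20,713.81

Profitable loop is NOK → JPY → USD → NOK:
NOK 817,000.00 × 12.977 = JPY 10,602,209
JPY 10,602,209 × 0.0082387 = USD 87,348.42
USD 87,348.42 ÷ 0.10427 = NOK 837,713.81
Profit = NOK 837,713.81 − NOK 817,000.00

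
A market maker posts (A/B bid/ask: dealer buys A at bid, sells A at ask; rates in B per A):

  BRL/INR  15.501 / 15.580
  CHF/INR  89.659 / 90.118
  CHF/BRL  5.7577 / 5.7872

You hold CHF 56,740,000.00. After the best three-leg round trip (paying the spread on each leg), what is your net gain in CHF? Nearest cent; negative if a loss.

Best loop CHF → INR → BRL → CHF:
CHF 56,740,000.00 × 89.659 (sell CHF at bid) = INR 5,087,251,660.00
INR 5,087,251,660.00 ÷ 15.580 (buy BRL at ask) = BRL 326,524,496.79
BRL 326,524,496.79 ÷ 5.7872 (buy CHF at ask) = CHF 56,421,844.21

Net result: CHF -318,155.79 (no profitable arbitrage after spreads)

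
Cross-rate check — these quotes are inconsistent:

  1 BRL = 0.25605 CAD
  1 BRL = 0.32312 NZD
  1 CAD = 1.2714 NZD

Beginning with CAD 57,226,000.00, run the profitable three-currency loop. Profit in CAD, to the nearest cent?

Profit: CAD 428,941.74

Profitable loop is CAD → NZD → BRL → CAD:
CAD 57,226,000.00 × 1.2714 = NZD 72,757,136.40
NZD 72,757,136.40 ÷ 0.32312 = BRL 225,170,637.53
BRL 225,170,637.53 × 0.25605 = CAD 57,654,941.74
Profit = CAD 57,654,941.74 − CAD 57,226,000.00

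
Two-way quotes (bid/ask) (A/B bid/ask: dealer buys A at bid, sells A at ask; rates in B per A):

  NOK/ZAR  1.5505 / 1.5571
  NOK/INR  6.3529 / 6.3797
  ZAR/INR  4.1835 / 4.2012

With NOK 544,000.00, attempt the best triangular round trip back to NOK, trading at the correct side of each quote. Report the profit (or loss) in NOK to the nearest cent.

Best loop NOK → ZAR → INR → NOK:
NOK 544,000.00 × 1.5505 (sell NOK at bid) = ZAR 843,472.00
ZAR 843,472.00 × 4.1835 (sell ZAR at bid) = INR 3,528,665.11
INR 3,528,665.11 ÷ 6.3797 (buy NOK at ask) = NOK 553,108.31

Net profit: NOK 9,108.31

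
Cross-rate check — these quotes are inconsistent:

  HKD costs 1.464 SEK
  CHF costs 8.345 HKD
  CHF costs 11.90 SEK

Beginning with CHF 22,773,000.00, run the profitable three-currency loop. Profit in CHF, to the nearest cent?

Profit: CHF 606,795.20

Profitable loop is CHF → HKD → SEK → CHF:
CHF 22,773,000.00 × 8.345 = HKD 190,040,685.00
HKD 190,040,685.00 × 1.464 = SEK 278,219,562.84
SEK 278,219,562.84 ÷ 11.90 = CHF 23,379,795.20
Profit = CHF 23,379,795.20 − CHF 22,773,000.00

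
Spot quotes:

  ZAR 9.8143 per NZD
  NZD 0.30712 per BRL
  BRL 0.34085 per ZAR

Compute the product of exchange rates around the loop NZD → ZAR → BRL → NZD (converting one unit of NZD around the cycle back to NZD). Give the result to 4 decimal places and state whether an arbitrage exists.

1.0274 (arbitrage exists)

Around NZD → ZAR → BRL → NZD: 1 × 9.8143 × 0.34085 × 0.30712 = 1.027379
Product > 1; profitable direction is NZD → ZAR → BRL → NZD.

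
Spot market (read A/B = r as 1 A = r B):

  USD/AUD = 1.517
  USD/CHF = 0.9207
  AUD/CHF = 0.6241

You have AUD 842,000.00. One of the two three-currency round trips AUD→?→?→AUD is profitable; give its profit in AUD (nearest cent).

Profit: AUD 23,832.16

Profitable loop is AUD → CHF → USD → AUD:
AUD 842,000.00 × 0.6241 = CHF 525,492.20
CHF 525,492.20 ÷ 0.9207 = USD 570,752.91
USD 570,752.91 × 1.517 = AUD 865,832.16
Profit = AUD 865,832.16 − AUD 842,000.00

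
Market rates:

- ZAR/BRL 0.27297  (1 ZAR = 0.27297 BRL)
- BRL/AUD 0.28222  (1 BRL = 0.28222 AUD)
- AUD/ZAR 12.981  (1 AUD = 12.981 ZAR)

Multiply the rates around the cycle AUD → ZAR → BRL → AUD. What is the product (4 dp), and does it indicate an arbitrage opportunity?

Around AUD → ZAR → BRL → AUD: 1 × 12.981 × 0.27297 × 0.28222 = 1.000025
Product ≈ 1 (deviation 0.002%, within rounding noise).

1.0000 (no arbitrage)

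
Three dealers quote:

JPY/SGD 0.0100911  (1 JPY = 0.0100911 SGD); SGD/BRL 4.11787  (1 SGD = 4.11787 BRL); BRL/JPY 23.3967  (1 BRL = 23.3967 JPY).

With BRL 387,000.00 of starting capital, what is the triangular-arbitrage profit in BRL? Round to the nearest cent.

Profit: BRL 11,056.96

Profitable loop is BRL → SGD → JPY → BRL:
BRL 387,000.00 ÷ 4.11787 = SGD 93,980.63
SGD 93,980.63 ÷ 0.0100911 = JPY 9,313,219
JPY 9,313,219 ÷ 23.3967 = BRL 398,056.96
Profit = BRL 398,056.96 − BRL 387,000.00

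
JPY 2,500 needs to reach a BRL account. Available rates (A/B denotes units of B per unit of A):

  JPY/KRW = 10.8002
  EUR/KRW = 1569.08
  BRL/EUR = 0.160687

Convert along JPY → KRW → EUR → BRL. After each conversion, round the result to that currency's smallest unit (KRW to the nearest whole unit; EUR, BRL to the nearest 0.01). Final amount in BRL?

JPY 2,500 × 10.8002 = KRW 27,000
KRW 27,000 ÷ 1569.08 = EUR 17.21
EUR 17.21 ÷ 0.160687 = BRL 107.10

BRL 107.10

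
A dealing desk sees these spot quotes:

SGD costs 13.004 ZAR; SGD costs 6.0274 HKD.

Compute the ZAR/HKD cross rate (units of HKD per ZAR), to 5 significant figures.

ZAR/HKD = 0.46350

1 ZAR ÷ 13.004 = 0.0768994 SGD
0.0768994 SGD × 6.0274 = 0.463504 HKD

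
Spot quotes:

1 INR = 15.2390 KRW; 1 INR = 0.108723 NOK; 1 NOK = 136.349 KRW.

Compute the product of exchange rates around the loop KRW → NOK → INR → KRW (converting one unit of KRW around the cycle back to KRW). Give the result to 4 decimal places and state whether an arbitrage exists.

Around KRW → NOK → INR → KRW: 1 ÷ 136.349 ÷ 0.108723 × 15.2390 = 1.027976
Product > 1; profitable direction is KRW → NOK → INR → KRW.

1.0280 (arbitrage exists)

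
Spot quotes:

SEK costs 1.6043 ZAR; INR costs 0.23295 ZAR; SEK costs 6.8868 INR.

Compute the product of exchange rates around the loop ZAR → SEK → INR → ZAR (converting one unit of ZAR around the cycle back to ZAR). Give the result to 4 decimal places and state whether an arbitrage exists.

Around ZAR → SEK → INR → ZAR: 1 ÷ 1.6043 × 6.8868 × 0.23295 = 0.999988
Product ≈ 1 (deviation 0.001%, within rounding noise).

1.0000 (no arbitrage)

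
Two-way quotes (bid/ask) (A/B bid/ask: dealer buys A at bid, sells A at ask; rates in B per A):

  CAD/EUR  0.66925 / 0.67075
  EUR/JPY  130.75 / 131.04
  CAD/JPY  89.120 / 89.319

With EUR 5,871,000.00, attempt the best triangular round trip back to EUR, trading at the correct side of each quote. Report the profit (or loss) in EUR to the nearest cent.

Net profit: EUR 81,819.20

Best loop EUR → CAD → JPY → EUR:
EUR 5,871,000.00 ÷ 0.67075 (buy CAD at ask) = CAD 8,752,888.56
CAD 8,752,888.56 × 89.120 (sell CAD at bid) = JPY 780,057,428
JPY 780,057,428 ÷ 131.04 (buy EUR at ask) = EUR 5,952,819.20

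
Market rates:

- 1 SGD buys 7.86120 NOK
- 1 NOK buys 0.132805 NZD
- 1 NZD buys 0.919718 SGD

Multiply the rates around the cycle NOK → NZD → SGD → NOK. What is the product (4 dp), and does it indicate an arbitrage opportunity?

Around NOK → NZD → SGD → NOK: 1 × 0.132805 × 0.919718 × 7.86120 = 0.960192
Product < 1; profitable direction is NOK → SGD → NZD → NOK.

0.9602 (arbitrage exists)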